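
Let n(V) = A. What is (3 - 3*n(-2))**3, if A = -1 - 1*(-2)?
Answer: 0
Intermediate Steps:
A = 1 (A = -1 + 2 = 1)
n(V) = 1
(3 - 3*n(-2))**3 = (3 - 3*1)**3 = (3 - 3)**3 = 0**3 = 0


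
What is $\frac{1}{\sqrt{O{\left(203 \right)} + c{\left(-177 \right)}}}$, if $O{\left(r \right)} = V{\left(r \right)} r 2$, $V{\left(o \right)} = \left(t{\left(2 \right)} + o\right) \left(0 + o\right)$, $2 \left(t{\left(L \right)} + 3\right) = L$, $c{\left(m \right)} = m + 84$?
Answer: $\frac{\sqrt{662637}}{3313185} \approx 0.00024569$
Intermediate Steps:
$c{\left(m \right)} = 84 + m$
$t{\left(L \right)} = -3 + \frac{L}{2}$
$V{\left(o \right)} = o \left(-2 + o\right)$ ($V{\left(o \right)} = \left(\left(-3 + \frac{1}{2} \cdot 2\right) + o\right) \left(0 + o\right) = \left(\left(-3 + 1\right) + o\right) o = \left(-2 + o\right) o = o \left(-2 + o\right)$)
$O{\left(r \right)} = 2 r^{2} \left(-2 + r\right)$ ($O{\left(r \right)} = r \left(-2 + r\right) r 2 = r^{2} \left(-2 + r\right) 2 = 2 r^{2} \left(-2 + r\right)$)
$\frac{1}{\sqrt{O{\left(203 \right)} + c{\left(-177 \right)}}} = \frac{1}{\sqrt{2 \cdot 203^{2} \left(-2 + 203\right) + \left(84 - 177\right)}} = \frac{1}{\sqrt{2 \cdot 41209 \cdot 201 - 93}} = \frac{1}{\sqrt{16566018 - 93}} = \frac{1}{\sqrt{16565925}} = \frac{1}{5 \sqrt{662637}} = \frac{\sqrt{662637}}{3313185}$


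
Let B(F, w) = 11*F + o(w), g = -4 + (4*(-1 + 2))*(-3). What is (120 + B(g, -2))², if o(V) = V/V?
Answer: 3025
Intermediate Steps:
o(V) = 1
g = -16 (g = -4 + (4*1)*(-3) = -4 + 4*(-3) = -4 - 12 = -16)
B(F, w) = 1 + 11*F (B(F, w) = 11*F + 1 = 1 + 11*F)
(120 + B(g, -2))² = (120 + (1 + 11*(-16)))² = (120 + (1 - 176))² = (120 - 175)² = (-55)² = 3025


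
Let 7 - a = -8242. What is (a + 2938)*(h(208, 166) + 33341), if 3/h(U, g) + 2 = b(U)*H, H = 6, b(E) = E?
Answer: 464740299243/1246 ≈ 3.7299e+8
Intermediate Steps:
a = 8249 (a = 7 - 1*(-8242) = 7 + 8242 = 8249)
h(U, g) = 3/(-2 + 6*U) (h(U, g) = 3/(-2 + U*6) = 3/(-2 + 6*U))
(a + 2938)*(h(208, 166) + 33341) = (8249 + 2938)*(3/(2*(-1 + 3*208)) + 33341) = 11187*(3/(2*(-1 + 624)) + 33341) = 11187*((3/2)/623 + 33341) = 11187*((3/2)*(1/623) + 33341) = 11187*(3/1246 + 33341) = 11187*(41542889/1246) = 464740299243/1246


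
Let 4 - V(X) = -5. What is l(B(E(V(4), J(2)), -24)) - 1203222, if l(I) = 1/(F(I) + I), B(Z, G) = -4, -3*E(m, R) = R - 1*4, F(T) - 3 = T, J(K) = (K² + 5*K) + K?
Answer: -6016111/5 ≈ -1.2032e+6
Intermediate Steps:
J(K) = K² + 6*K
V(X) = 9 (V(X) = 4 - 1*(-5) = 4 + 5 = 9)
F(T) = 3 + T
E(m, R) = 4/3 - R/3 (E(m, R) = -(R - 1*4)/3 = -(R - 4)/3 = -(-4 + R)/3 = 4/3 - R/3)
l(I) = 1/(3 + 2*I) (l(I) = 1/((3 + I) + I) = 1/(3 + 2*I))
l(B(E(V(4), J(2)), -24)) - 1203222 = 1/(3 + 2*(-4)) - 1203222 = 1/(3 - 8) - 1203222 = 1/(-5) - 1203222 = -⅕ - 1203222 = -6016111/5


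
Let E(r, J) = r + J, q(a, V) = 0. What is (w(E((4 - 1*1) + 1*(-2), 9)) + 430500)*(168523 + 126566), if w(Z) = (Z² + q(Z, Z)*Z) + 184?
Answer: 127119619776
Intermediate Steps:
E(r, J) = J + r
w(Z) = 184 + Z² (w(Z) = (Z² + 0*Z) + 184 = (Z² + 0) + 184 = Z² + 184 = 184 + Z²)
(w(E((4 - 1*1) + 1*(-2), 9)) + 430500)*(168523 + 126566) = ((184 + (9 + ((4 - 1*1) + 1*(-2)))²) + 430500)*(168523 + 126566) = ((184 + (9 + ((4 - 1) - 2))²) + 430500)*295089 = ((184 + (9 + (3 - 2))²) + 430500)*295089 = ((184 + (9 + 1)²) + 430500)*295089 = ((184 + 10²) + 430500)*295089 = ((184 + 100) + 430500)*295089 = (284 + 430500)*295089 = 430784*295089 = 127119619776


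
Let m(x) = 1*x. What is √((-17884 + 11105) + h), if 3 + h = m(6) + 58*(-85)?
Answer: I*√11706 ≈ 108.19*I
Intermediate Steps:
m(x) = x
h = -4927 (h = -3 + (6 + 58*(-85)) = -3 + (6 - 4930) = -3 - 4924 = -4927)
√((-17884 + 11105) + h) = √((-17884 + 11105) - 4927) = √(-6779 - 4927) = √(-11706) = I*√11706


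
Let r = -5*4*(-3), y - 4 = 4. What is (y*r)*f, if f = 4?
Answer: 1920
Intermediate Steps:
y = 8 (y = 4 + 4 = 8)
r = 60 (r = -20*(-3) = 60)
(y*r)*f = (8*60)*4 = 480*4 = 1920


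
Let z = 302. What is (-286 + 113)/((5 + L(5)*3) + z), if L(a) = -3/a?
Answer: -865/1526 ≈ -0.56684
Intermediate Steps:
(-286 + 113)/((5 + L(5)*3) + z) = (-286 + 113)/((5 - 3/5*3) + 302) = -173/((5 - 3*⅕*3) + 302) = -173/((5 - ⅗*3) + 302) = -173/((5 - 9/5) + 302) = -173/(16/5 + 302) = -173/1526/5 = -173*5/1526 = -865/1526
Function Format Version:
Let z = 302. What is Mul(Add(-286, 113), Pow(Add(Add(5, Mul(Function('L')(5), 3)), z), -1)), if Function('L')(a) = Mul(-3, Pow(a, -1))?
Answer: Rational(-865, 1526) ≈ -0.56684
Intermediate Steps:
Mul(Add(-286, 113), Pow(Add(Add(5, Mul(Function('L')(5), 3)), z), -1)) = Mul(Add(-286, 113), Pow(Add(Add(5, Mul(Mul(-3, Pow(5, -1)), 3)), 302), -1)) = Mul(-173, Pow(Add(Add(5, Mul(Mul(-3, Rational(1, 5)), 3)), 302), -1)) = Mul(-173, Pow(Add(Add(5, Mul(Rational(-3, 5), 3)), 302), -1)) = Mul(-173, Pow(Add(Add(5, Rational(-9, 5)), 302), -1)) = Mul(-173, Pow(Add(Rational(16, 5), 302), -1)) = Mul(-173, Pow(Rational(1526, 5), -1)) = Mul(-173, Rational(5, 1526)) = Rational(-865, 1526)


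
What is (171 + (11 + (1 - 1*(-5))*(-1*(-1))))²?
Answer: 35344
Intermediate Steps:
(171 + (11 + (1 - 1*(-5))*(-1*(-1))))² = (171 + (11 + (1 + 5)*1))² = (171 + (11 + 6*1))² = (171 + (11 + 6))² = (171 + 17)² = 188² = 35344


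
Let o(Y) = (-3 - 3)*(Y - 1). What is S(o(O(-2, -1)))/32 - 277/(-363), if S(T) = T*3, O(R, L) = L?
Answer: 5483/2904 ≈ 1.8881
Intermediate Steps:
o(Y) = 6 - 6*Y (o(Y) = -6*(-1 + Y) = 6 - 6*Y)
S(T) = 3*T
S(o(O(-2, -1)))/32 - 277/(-363) = (3*(6 - 6*(-1)))/32 - 277/(-363) = (3*(6 + 6))*(1/32) - 277*(-1/363) = (3*12)*(1/32) + 277/363 = 36*(1/32) + 277/363 = 9/8 + 277/363 = 5483/2904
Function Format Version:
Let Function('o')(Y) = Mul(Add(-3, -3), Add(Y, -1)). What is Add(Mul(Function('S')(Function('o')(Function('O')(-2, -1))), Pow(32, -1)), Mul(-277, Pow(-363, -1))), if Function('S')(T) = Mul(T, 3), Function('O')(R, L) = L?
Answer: Rational(5483, 2904) ≈ 1.8881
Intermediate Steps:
Function('o')(Y) = Add(6, Mul(-6, Y)) (Function('o')(Y) = Mul(-6, Add(-1, Y)) = Add(6, Mul(-6, Y)))
Function('S')(T) = Mul(3, T)
Add(Mul(Function('S')(Function('o')(Function('O')(-2, -1))), Pow(32, -1)), Mul(-277, Pow(-363, -1))) = Add(Mul(Mul(3, Add(6, Mul(-6, -1))), Pow(32, -1)), Mul(-277, Pow(-363, -1))) = Add(Mul(Mul(3, Add(6, 6)), Rational(1, 32)), Mul(-277, Rational(-1, 363))) = Add(Mul(Mul(3, 12), Rational(1, 32)), Rational(277, 363)) = Add(Mul(36, Rational(1, 32)), Rational(277, 363)) = Add(Rational(9, 8), Rational(277, 363)) = Rational(5483, 2904)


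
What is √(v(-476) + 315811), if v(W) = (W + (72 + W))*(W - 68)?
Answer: √794531 ≈ 891.36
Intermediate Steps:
v(W) = (-68 + W)*(72 + 2*W) (v(W) = (72 + 2*W)*(-68 + W) = (-68 + W)*(72 + 2*W))
√(v(-476) + 315811) = √((-4896 - 64*(-476) + 2*(-476)²) + 315811) = √((-4896 + 30464 + 2*226576) + 315811) = √((-4896 + 30464 + 453152) + 315811) = √(478720 + 315811) = √794531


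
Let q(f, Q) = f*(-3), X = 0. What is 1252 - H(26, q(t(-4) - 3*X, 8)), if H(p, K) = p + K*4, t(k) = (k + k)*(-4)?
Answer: 1610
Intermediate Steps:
t(k) = -8*k (t(k) = (2*k)*(-4) = -8*k)
q(f, Q) = -3*f
H(p, K) = p + 4*K
1252 - H(26, q(t(-4) - 3*X, 8)) = 1252 - (26 + 4*(-3*(-8*(-4) - 3*0))) = 1252 - (26 + 4*(-3*(32 + 0))) = 1252 - (26 + 4*(-3*32)) = 1252 - (26 + 4*(-96)) = 1252 - (26 - 384) = 1252 - 1*(-358) = 1252 + 358 = 1610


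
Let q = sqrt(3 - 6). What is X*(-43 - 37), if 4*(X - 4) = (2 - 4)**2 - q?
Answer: -400 + 20*I*sqrt(3) ≈ -400.0 + 34.641*I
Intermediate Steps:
q = I*sqrt(3) (q = sqrt(-3) = I*sqrt(3) ≈ 1.732*I)
X = 5 - I*sqrt(3)/4 (X = 4 + ((2 - 4)**2 - I*sqrt(3))/4 = 4 + ((-2)**2 - I*sqrt(3))/4 = 4 + (4 - I*sqrt(3))/4 = 4 + (1 - I*sqrt(3)/4) = 5 - I*sqrt(3)/4 ≈ 5.0 - 0.43301*I)
X*(-43 - 37) = (5 - I*sqrt(3)/4)*(-43 - 37) = (5 - I*sqrt(3)/4)*(-80) = -400 + 20*I*sqrt(3)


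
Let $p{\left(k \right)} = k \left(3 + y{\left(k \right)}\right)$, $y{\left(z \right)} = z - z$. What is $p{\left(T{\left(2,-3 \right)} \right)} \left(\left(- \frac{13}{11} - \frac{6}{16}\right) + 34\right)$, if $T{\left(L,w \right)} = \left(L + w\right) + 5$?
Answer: $\frac{8565}{22} \approx 389.32$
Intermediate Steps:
$y{\left(z \right)} = 0$
$T{\left(L,w \right)} = 5 + L + w$
$p{\left(k \right)} = 3 k$ ($p{\left(k \right)} = k \left(3 + 0\right) = k 3 = 3 k$)
$p{\left(T{\left(2,-3 \right)} \right)} \left(\left(- \frac{13}{11} - \frac{6}{16}\right) + 34\right) = 3 \left(5 + 2 - 3\right) \left(\left(- \frac{13}{11} - \frac{6}{16}\right) + 34\right) = 3 \cdot 4 \left(\left(\left(-13\right) \frac{1}{11} - \frac{3}{8}\right) + 34\right) = 12 \left(\left(- \frac{13}{11} - \frac{3}{8}\right) + 34\right) = 12 \left(- \frac{137}{88} + 34\right) = 12 \cdot \frac{2855}{88} = \frac{8565}{22}$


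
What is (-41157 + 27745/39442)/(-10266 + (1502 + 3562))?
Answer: 1623286649/205177284 ≈ 7.9116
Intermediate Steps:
(-41157 + 27745/39442)/(-10266 + (1502 + 3562)) = (-41157 + 27745*(1/39442))/(-10266 + 5064) = (-41157 + 27745/39442)/(-5202) = -1623286649/39442*(-1/5202) = 1623286649/205177284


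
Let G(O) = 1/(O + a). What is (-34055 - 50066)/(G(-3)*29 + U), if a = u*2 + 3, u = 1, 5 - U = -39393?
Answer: -168242/78825 ≈ -2.1344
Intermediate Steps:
U = 39398 (U = 5 - 1*(-39393) = 5 + 39393 = 39398)
a = 5 (a = 1*2 + 3 = 2 + 3 = 5)
G(O) = 1/(5 + O) (G(O) = 1/(O + 5) = 1/(5 + O))
(-34055 - 50066)/(G(-3)*29 + U) = (-34055 - 50066)/(29/(5 - 3) + 39398) = -84121/(29/2 + 39398) = -84121/78825/2 = -84121*2/78825 = -168242/78825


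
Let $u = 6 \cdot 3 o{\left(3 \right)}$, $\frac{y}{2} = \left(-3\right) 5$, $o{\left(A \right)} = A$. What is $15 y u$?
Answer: $-24300$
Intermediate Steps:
$y = -30$ ($y = 2 \left(\left(-3\right) 5\right) = 2 \left(-15\right) = -30$)
$u = 54$ ($u = 6 \cdot 3 \cdot 3 = 18 \cdot 3 = 54$)
$15 y u = 15 \left(-30\right) 54 = \left(-450\right) 54 = -24300$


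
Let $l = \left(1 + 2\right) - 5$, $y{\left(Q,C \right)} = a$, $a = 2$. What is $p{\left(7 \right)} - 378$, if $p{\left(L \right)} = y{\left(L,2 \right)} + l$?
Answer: $-378$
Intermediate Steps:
$y{\left(Q,C \right)} = 2$
$l = -2$ ($l = 3 - 5 = -2$)
$p{\left(L \right)} = 0$ ($p{\left(L \right)} = 2 - 2 = 0$)
$p{\left(7 \right)} - 378 = 0 - 378 = -378$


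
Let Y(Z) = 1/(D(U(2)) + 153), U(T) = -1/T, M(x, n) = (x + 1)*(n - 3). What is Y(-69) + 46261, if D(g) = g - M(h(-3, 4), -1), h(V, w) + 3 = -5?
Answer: 11518991/249 ≈ 46261.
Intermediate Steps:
h(V, w) = -8 (h(V, w) = -3 - 5 = -8)
M(x, n) = (1 + x)*(-3 + n)
D(g) = -28 + g (D(g) = g - (-3 - 1 - 3*(-8) - 1*(-8)) = g - (-3 - 1 + 24 + 8) = g - 1*28 = g - 28 = -28 + g)
Y(Z) = 2/249 (Y(Z) = 1/((-28 - 1/2) + 153) = 1/((-28 - 1*½) + 153) = 1/((-28 - ½) + 153) = 1/(-57/2 + 153) = 1/(249/2) = 2/249)
Y(-69) + 46261 = 2/249 + 46261 = 11518991/249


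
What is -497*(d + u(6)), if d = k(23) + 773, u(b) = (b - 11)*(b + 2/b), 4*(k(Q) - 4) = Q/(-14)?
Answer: -8885437/24 ≈ -3.7023e+5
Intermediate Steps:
k(Q) = 4 - Q/56 (k(Q) = 4 + (Q/(-14))/4 = 4 + (Q*(-1/14))/4 = 4 + (-Q/14)/4 = 4 - Q/56)
u(b) = (-11 + b)*(b + 2/b)
d = 43489/56 (d = (4 - 1/56*23) + 773 = (4 - 23/56) + 773 = 201/56 + 773 = 43489/56 ≈ 776.59)
-497*(d + u(6)) = -497*(43489/56 + (2 + 6**2 - 22/6 - 11*6)) = -497*(43489/56 + (2 + 36 - 22*1/6 - 66)) = -497*(43489/56 + (2 + 36 - 11/3 - 66)) = -497*(43489/56 - 95/3) = -497*125147/168 = -8885437/24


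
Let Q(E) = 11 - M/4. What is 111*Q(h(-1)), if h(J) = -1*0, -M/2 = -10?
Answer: 666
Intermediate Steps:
M = 20 (M = -2*(-10) = 20)
h(J) = 0
Q(E) = 6 (Q(E) = 11 - 20/4 = 11 - 1*5 = 11 - 5 = 6)
111*Q(h(-1)) = 111*6 = 666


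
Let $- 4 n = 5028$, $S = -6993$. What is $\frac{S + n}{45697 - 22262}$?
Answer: $- \frac{1650}{4687} \approx -0.35204$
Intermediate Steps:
$n = -1257$ ($n = \left(- \frac{1}{4}\right) 5028 = -1257$)
$\frac{S + n}{45697 - 22262} = \frac{-6993 - 1257}{45697 - 22262} = - \frac{8250}{23435} = \left(-8250\right) \frac{1}{23435} = - \frac{1650}{4687}$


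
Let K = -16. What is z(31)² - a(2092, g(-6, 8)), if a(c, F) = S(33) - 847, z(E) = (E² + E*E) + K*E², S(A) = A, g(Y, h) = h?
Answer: 181010930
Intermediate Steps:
z(E) = -14*E² (z(E) = (E² + E*E) - 16*E² = (E² + E²) - 16*E² = 2*E² - 16*E² = -14*E²)
a(c, F) = -814 (a(c, F) = 33 - 847 = -814)
z(31)² - a(2092, g(-6, 8)) = (-14*31²)² - 1*(-814) = (-14*961)² + 814 = (-13454)² + 814 = 181010116 + 814 = 181010930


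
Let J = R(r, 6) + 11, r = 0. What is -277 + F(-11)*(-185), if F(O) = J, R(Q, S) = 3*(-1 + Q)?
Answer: -1757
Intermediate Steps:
R(Q, S) = -3 + 3*Q
J = 8 (J = (-3 + 3*0) + 11 = (-3 + 0) + 11 = -3 + 11 = 8)
F(O) = 8
-277 + F(-11)*(-185) = -277 + 8*(-185) = -277 - 1480 = -1757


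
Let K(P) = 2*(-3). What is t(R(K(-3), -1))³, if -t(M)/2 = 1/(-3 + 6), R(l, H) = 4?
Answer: -8/27 ≈ -0.29630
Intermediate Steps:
K(P) = -6
t(M) = -⅔ (t(M) = -2/(-3 + 6) = -2/3 = -2*⅓ = -⅔)
t(R(K(-3), -1))³ = (-⅔)³ = -8/27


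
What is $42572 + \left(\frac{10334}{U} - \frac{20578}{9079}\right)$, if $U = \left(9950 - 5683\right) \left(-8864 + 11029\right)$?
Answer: $\frac{3570421605985936}{83872301345} \approx 42570.0$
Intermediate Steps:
$U = 9238055$ ($U = 4267 \cdot 2165 = 9238055$)
$42572 + \left(\frac{10334}{U} - \frac{20578}{9079}\right) = 42572 + \left(\frac{10334}{9238055} - \frac{20578}{9079}\right) = 42572 - \frac{190006873404}{83872301345} = \frac{3570421605985936}{83872301345}$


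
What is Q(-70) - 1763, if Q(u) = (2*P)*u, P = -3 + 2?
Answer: -1623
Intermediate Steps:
P = -1
Q(u) = -2*u (Q(u) = (2*(-1))*u = -2*u)
Q(-70) - 1763 = -2*(-70) - 1763 = 140 - 1763 = -1623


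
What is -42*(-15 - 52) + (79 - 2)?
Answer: 2891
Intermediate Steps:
-42*(-15 - 52) + (79 - 2) = -42*(-67) + 77 = 2814 + 77 = 2891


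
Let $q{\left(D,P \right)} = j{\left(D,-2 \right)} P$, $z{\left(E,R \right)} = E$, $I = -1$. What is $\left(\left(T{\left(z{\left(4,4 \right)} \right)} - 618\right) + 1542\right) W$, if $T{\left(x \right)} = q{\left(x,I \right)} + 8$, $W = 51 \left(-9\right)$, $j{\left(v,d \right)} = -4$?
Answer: $-429624$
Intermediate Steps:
$q{\left(D,P \right)} = - 4 P$
$W = -459$
$T{\left(x \right)} = 12$ ($T{\left(x \right)} = \left(-4\right) \left(-1\right) + 8 = 4 + 8 = 12$)
$\left(\left(T{\left(z{\left(4,4 \right)} \right)} - 618\right) + 1542\right) W = \left(\left(12 - 618\right) + 1542\right) \left(-459\right) = \left(-606 + 1542\right) \left(-459\right) = 936 \left(-459\right) = -429624$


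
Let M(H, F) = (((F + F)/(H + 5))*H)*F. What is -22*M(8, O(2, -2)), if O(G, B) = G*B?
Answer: -5632/13 ≈ -433.23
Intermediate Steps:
O(G, B) = B*G
M(H, F) = 2*H*F**2/(5 + H) (M(H, F) = (((2*F)/(5 + H))*H)*F = ((2*F/(5 + H))*H)*F = (2*F*H/(5 + H))*F = 2*H*F**2/(5 + H))
-22*M(8, O(2, -2)) = -44*8*(-2*2)**2/(5 + 8) = -44*8*(-4)**2/13 = -44*8*16/13 = -22*256/13 = -5632/13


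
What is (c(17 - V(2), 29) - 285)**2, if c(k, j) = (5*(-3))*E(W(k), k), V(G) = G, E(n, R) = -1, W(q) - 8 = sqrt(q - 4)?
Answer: 72900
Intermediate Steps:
W(q) = 8 + sqrt(-4 + q) (W(q) = 8 + sqrt(q - 4) = 8 + sqrt(-4 + q))
c(k, j) = 15 (c(k, j) = (5*(-3))*(-1) = -15*(-1) = 15)
(c(17 - V(2), 29) - 285)**2 = (15 - 285)**2 = (-270)**2 = 72900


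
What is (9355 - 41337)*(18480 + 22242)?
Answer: -1302371004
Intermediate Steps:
(9355 - 41337)*(18480 + 22242) = -31982*40722 = -1302371004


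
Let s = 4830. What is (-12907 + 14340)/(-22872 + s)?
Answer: -1433/18042 ≈ -0.079426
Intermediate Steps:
(-12907 + 14340)/(-22872 + s) = (-12907 + 14340)/(-22872 + 4830) = 1433/(-18042) = 1433*(-1/18042) = -1433/18042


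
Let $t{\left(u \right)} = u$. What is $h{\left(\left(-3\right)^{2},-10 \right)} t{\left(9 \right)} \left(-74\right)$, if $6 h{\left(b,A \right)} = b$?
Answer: $-999$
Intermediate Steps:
$h{\left(b,A \right)} = \frac{b}{6}$
$h{\left(\left(-3\right)^{2},-10 \right)} t{\left(9 \right)} \left(-74\right) = \frac{\left(-3\right)^{2}}{6} \cdot 9 \left(-74\right) = \frac{1}{6} \cdot 9 \cdot 9 \left(-74\right) = \frac{3}{2} \cdot 9 \left(-74\right) = \frac{27}{2} \left(-74\right) = -999$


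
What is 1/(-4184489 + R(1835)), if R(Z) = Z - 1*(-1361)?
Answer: -1/4181293 ≈ -2.3916e-7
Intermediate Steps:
R(Z) = 1361 + Z (R(Z) = Z + 1361 = 1361 + Z)
1/(-4184489 + R(1835)) = 1/(-4184489 + (1361 + 1835)) = 1/(-4184489 + 3196) = 1/(-4181293) = -1/4181293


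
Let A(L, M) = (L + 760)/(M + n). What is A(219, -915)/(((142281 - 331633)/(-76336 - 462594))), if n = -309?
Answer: -263806235/115883424 ≈ -2.2765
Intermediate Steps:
A(L, M) = (760 + L)/(-309 + M) (A(L, M) = (L + 760)/(M - 309) = (760 + L)/(-309 + M))
A(219, -915)/(((142281 - 331633)/(-76336 - 462594))) = ((760 + 219)/(-309 - 915))/(((142281 - 331633)/(-76336 - 462594))) = (979/(-1224))/((-189352/(-538930))) = (-1/1224*979)/((-189352*(-1/538930))) = -979/(1224*94676/269465) = -979/1224*269465/94676 = -263806235/115883424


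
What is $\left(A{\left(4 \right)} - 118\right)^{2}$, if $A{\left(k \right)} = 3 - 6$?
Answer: $14641$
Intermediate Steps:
$A{\left(k \right)} = -3$ ($A{\left(k \right)} = 3 - 6 = -3$)
$\left(A{\left(4 \right)} - 118\right)^{2} = \left(-3 - 118\right)^{2} = \left(-121\right)^{2} = 14641$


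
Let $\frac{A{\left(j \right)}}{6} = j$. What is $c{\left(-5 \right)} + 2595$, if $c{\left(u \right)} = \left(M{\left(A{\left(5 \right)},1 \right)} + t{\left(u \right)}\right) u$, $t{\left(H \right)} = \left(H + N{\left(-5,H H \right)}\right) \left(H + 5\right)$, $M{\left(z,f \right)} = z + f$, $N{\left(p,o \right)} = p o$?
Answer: $2440$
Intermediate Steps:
$A{\left(j \right)} = 6 j$
$N{\left(p,o \right)} = o p$
$M{\left(z,f \right)} = f + z$
$t{\left(H \right)} = \left(5 + H\right) \left(H - 5 H^{2}\right)$ ($t{\left(H \right)} = \left(H + H H \left(-5\right)\right) \left(H + 5\right) = \left(H + H^{2} \left(-5\right)\right) \left(5 + H\right) = \left(H - 5 H^{2}\right) \left(5 + H\right) = \left(5 + H\right) \left(H - 5 H^{2}\right)$)
$c{\left(u \right)} = u \left(31 + u \left(5 - 24 u - 5 u^{2}\right)\right)$ ($c{\left(u \right)} = \left(\left(1 + 6 \cdot 5\right) + u \left(5 - 24 u - 5 u^{2}\right)\right) u = \left(\left(1 + 30\right) + u \left(5 - 24 u - 5 u^{2}\right)\right) u = \left(31 + u \left(5 - 24 u - 5 u^{2}\right)\right) u = u \left(31 + u \left(5 - 24 u - 5 u^{2}\right)\right)$)
$c{\left(-5 \right)} + 2595 = - 5 \left(31 - 24 \left(-5\right)^{2} - 5 \left(-5\right)^{3} + 5 \left(-5\right)\right) + 2595 = - 5 \left(31 - 600 - -625 - 25\right) + 2595 = - 5 \left(31 - 600 + 625 - 25\right) + 2595 = \left(-5\right) 31 + 2595 = -155 + 2595 = 2440$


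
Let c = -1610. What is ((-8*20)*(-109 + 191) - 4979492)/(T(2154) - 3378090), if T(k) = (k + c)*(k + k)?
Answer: 832102/172423 ≈ 4.8259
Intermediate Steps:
T(k) = 2*k*(-1610 + k) (T(k) = (k - 1610)*(k + k) = (-1610 + k)*(2*k) = 2*k*(-1610 + k))
((-8*20)*(-109 + 191) - 4979492)/(T(2154) - 3378090) = ((-8*20)*(-109 + 191) - 4979492)/(2*2154*(-1610 + 2154) - 3378090) = (-160*82 - 4979492)/(2*2154*544 - 3378090) = (-13120 - 4979492)/(2343552 - 3378090) = -4992612/(-1034538) = -4992612*(-1/1034538) = 832102/172423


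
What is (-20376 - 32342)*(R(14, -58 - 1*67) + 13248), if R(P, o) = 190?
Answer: -708424484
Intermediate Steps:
(-20376 - 32342)*(R(14, -58 - 1*67) + 13248) = (-20376 - 32342)*(190 + 13248) = -52718*13438 = -708424484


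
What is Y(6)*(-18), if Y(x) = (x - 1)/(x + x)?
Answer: -15/2 ≈ -7.5000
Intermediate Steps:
Y(x) = (-1 + x)/(2*x) (Y(x) = (-1 + x)/((2*x)) = (-1 + x)*(1/(2*x)) = (-1 + x)/(2*x))
Y(6)*(-18) = ((½)*(-1 + 6)/6)*(-18) = ((½)*(⅙)*5)*(-18) = (5/12)*(-18) = -15/2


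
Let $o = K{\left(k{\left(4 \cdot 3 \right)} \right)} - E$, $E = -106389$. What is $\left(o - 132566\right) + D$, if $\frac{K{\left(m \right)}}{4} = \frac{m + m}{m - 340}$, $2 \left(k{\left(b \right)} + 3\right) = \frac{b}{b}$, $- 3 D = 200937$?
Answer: $- \frac{12762364}{137} \approx -93156.0$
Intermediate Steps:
$D = -66979$ ($D = \left(- \frac{1}{3}\right) 200937 = -66979$)
$k{\left(b \right)} = - \frac{5}{2}$ ($k{\left(b \right)} = -3 + \frac{b \frac{1}{b}}{2} = -3 + \frac{1}{2} \cdot 1 = -3 + \frac{1}{2} = - \frac{5}{2}$)
$K{\left(m \right)} = \frac{8 m}{-340 + m}$ ($K{\left(m \right)} = 4 \frac{m + m}{m - 340} = 4 \frac{2 m}{-340 + m} = \frac{8 m}{-340 + m}$)
$o = \frac{14575301}{137}$ ($o = 8 \left(- \frac{5}{2}\right) \frac{1}{-340 - \frac{5}{2}} - -106389 = 8 \left(- \frac{5}{2}\right) \frac{1}{- \frac{685}{2}} + 106389 = 8 \left(- \frac{5}{2}\right) \left(- \frac{2}{685}\right) + 106389 = \frac{8}{137} + 106389 = \frac{14575301}{137} \approx 1.0639 \cdot 10^{5}$)
$\left(o - 132566\right) + D = \left(\frac{14575301}{137} - 132566\right) - 66979 = - \frac{3586241}{137} - 66979 = - \frac{12762364}{137}$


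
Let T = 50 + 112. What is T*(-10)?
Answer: -1620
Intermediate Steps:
T = 162
T*(-10) = 162*(-10) = -1620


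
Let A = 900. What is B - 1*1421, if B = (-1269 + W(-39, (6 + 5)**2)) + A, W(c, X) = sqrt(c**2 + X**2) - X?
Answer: -1911 + sqrt(16162) ≈ -1783.9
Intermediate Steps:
W(c, X) = sqrt(X**2 + c**2) - X
B = -490 + sqrt(16162) (B = (-1269 + (sqrt(((6 + 5)**2)**2 + (-39)**2) - (6 + 5)**2)) + 900 = (-1269 + (sqrt((11**2)**2 + 1521) - 1*11**2)) + 900 = (-1269 + (sqrt(121**2 + 1521) - 1*121)) + 900 = (-1269 + (sqrt(14641 + 1521) - 121)) + 900 = (-1269 + (sqrt(16162) - 121)) + 900 = (-1269 + (-121 + sqrt(16162))) + 900 = (-1390 + sqrt(16162)) + 900 = -490 + sqrt(16162) ≈ -362.87)
B - 1*1421 = (-490 + sqrt(16162)) - 1*1421 = (-490 + sqrt(16162)) - 1421 = -1911 + sqrt(16162)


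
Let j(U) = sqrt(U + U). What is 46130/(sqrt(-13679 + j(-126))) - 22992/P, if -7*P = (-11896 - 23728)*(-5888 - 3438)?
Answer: 10059/20764339 + 46130/sqrt(-13679 + 6*I*sqrt(7)) ≈ 0.22935 - 394.42*I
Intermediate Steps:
j(U) = sqrt(2)*sqrt(U) (j(U) = sqrt(2*U) = sqrt(2)*sqrt(U))
P = -332229424/7 (P = -(-11896 - 23728)*(-5888 - 3438)/7 = -(-35624)*(-9326)/7 = -1/7*332229424 = -332229424/7 ≈ -4.7461e+7)
46130/(sqrt(-13679 + j(-126))) - 22992/P = 46130/(sqrt(-13679 + sqrt(2)*sqrt(-126))) - 22992/(-332229424/7) = 46130/(sqrt(-13679 + sqrt(2)*(3*I*sqrt(14)))) - 22992*(-7/332229424) = 46130/(sqrt(-13679 + 6*I*sqrt(7))) + 10059/20764339 = 46130/sqrt(-13679 + 6*I*sqrt(7)) + 10059/20764339 = 10059/20764339 + 46130/sqrt(-13679 + 6*I*sqrt(7))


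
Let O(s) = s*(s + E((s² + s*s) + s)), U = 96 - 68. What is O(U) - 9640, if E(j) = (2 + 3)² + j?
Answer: 36532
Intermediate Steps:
U = 28
E(j) = 25 + j (E(j) = 5² + j = 25 + j)
O(s) = s*(25 + 2*s + 2*s²) (O(s) = s*(s + (25 + ((s² + s*s) + s))) = s*(s + (25 + ((s² + s²) + s))) = s*(s + (25 + (2*s² + s))) = s*(s + (25 + (s + 2*s²))) = s*(s + (25 + s + 2*s²)) = s*(25 + 2*s + 2*s²))
O(U) - 9640 = 28*(25 + 28 + 28*(1 + 2*28)) - 9640 = 28*(25 + 28 + 28*(1 + 56)) - 9640 = 28*(25 + 28 + 28*57) - 9640 = 28*(25 + 28 + 1596) - 9640 = 28*1649 - 9640 = 46172 - 9640 = 36532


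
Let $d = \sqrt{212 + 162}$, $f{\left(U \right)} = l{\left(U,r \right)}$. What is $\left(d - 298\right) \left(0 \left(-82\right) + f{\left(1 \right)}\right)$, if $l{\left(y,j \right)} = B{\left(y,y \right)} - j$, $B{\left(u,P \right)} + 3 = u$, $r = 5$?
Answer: $2086 - 7 \sqrt{374} \approx 1950.6$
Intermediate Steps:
$B{\left(u,P \right)} = -3 + u$
$l{\left(y,j \right)} = -3 + y - j$ ($l{\left(y,j \right)} = \left(-3 + y\right) - j = -3 + y - j$)
$f{\left(U \right)} = -8 + U$ ($f{\left(U \right)} = -3 + U - 5 = -8 + U$)
$d = \sqrt{374} \approx 19.339$
$\left(d - 298\right) \left(0 \left(-82\right) + f{\left(1 \right)}\right) = \left(\sqrt{374} - 298\right) \left(0 \left(-82\right) + \left(-8 + 1\right)\right) = \left(-298 + \sqrt{374}\right) \left(0 - 7\right) = \left(-298 + \sqrt{374}\right) \left(-7\right) = 2086 - 7 \sqrt{374}$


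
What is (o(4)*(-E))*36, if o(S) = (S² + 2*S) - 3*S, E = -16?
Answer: 6912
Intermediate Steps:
o(S) = S² - S
(o(4)*(-E))*36 = ((4*(-1 + 4))*(-1*(-16)))*36 = ((4*3)*16)*36 = (12*16)*36 = 192*36 = 6912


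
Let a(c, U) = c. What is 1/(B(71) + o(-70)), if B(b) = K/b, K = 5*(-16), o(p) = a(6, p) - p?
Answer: 71/5316 ≈ 0.013356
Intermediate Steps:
o(p) = 6 - p
K = -80
B(b) = -80/b
1/(B(71) + o(-70)) = 1/(-80/71 + (6 - 1*(-70))) = 1/(-80*1/71 + (6 + 70)) = 1/(-80/71 + 76) = 1/(5316/71) = 71/5316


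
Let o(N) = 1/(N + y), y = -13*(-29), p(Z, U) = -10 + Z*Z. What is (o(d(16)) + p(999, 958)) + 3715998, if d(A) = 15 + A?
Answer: 1923307513/408 ≈ 4.7140e+6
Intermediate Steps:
p(Z, U) = -10 + Z²
y = 377
o(N) = 1/(377 + N) (o(N) = 1/(N + 377) = 1/(377 + N))
(o(d(16)) + p(999, 958)) + 3715998 = (1/(377 + (15 + 16)) + (-10 + 999²)) + 3715998 = (1/(377 + 31) + (-10 + 998001)) + 3715998 = (1/408 + 997991) + 3715998 = 407180329/408 + 3715998 = 1923307513/408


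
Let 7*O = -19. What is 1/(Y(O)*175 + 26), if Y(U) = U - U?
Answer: 1/26 ≈ 0.038462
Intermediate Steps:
O = -19/7 (O = (⅐)*(-19) = -19/7 ≈ -2.7143)
Y(U) = 0
1/(Y(O)*175 + 26) = 1/(0*175 + 26) = 1/(0 + 26) = 1/26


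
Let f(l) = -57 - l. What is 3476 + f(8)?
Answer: 3411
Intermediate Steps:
3476 + f(8) = 3476 + (-57 - 1*8) = 3476 + (-57 - 8) = 3476 - 65 = 3411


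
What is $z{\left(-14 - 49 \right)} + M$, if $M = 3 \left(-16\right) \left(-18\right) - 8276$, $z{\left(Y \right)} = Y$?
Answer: $-7475$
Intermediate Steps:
$M = -7412$ ($M = \left(-48\right) \left(-18\right) - 8276 = 864 - 8276 = -7412$)
$z{\left(-14 - 49 \right)} + M = \left(-14 - 49\right) - 7412 = -63 - 7412 = -7475$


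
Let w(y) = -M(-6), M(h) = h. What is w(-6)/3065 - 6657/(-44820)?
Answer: 275635/1831644 ≈ 0.15049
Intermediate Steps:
w(y) = 6 (w(y) = -1*(-6) = 6)
w(-6)/3065 - 6657/(-44820) = 6/3065 - 6657/(-44820) = 6*(1/3065) - 6657*(-1/44820) = 6/3065 + 2219/14940 = 275635/1831644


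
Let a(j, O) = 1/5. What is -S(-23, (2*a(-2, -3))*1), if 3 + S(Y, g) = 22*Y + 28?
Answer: 481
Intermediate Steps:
a(j, O) = ⅕
S(Y, g) = 25 + 22*Y (S(Y, g) = -3 + (22*Y + 28) = -3 + (28 + 22*Y) = 25 + 22*Y)
-S(-23, (2*a(-2, -3))*1) = -(25 + 22*(-23)) = -(25 - 506) = -1*(-481) = 481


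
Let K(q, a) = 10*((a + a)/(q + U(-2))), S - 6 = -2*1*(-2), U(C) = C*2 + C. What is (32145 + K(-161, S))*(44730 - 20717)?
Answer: 128902144195/167 ≈ 7.7187e+8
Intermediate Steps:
U(C) = 3*C (U(C) = 2*C + C = 3*C)
S = 10 (S = 6 - 2*1*(-2) = 6 - 2*(-2) = 6 + 4 = 10)
K(q, a) = 20*a/(-6 + q) (K(q, a) = 10*((a + a)/(q + 3*(-2))) = 10*((2*a)/(q - 6)) = 10*((2*a)/(-6 + q)) = 10*(2*a/(-6 + q)) = 20*a/(-6 + q))
(32145 + K(-161, S))*(44730 - 20717) = (32145 + 20*10/(-6 - 161))*(44730 - 20717) = (32145 + 20*10/(-167))*24013 = (32145 + 20*10*(-1/167))*24013 = (32145 - 200/167)*24013 = (5368015/167)*24013 = 128902144195/167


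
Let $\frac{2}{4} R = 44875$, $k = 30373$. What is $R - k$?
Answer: $59377$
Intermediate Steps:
$R = 89750$ ($R = 2 \cdot 44875 = 89750$)
$R - k = 89750 - 30373 = 59377$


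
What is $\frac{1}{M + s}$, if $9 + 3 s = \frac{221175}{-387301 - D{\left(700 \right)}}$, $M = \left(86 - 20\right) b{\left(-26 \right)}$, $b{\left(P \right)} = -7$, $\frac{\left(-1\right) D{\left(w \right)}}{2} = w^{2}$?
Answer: $- \frac{592699}{275531310} \approx -0.0021511$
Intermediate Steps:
$D{\left(w \right)} = - 2 w^{2}$
$M = -462$ ($M = \left(86 - 20\right) \left(-7\right) = 66 \left(-7\right) = -462$)
$s = - \frac{1704372}{592699}$ ($s = -3 + \frac{221175 \frac{1}{-387301 - - 2 \cdot 700^{2}}}{3} = -3 + \frac{221175 \frac{1}{-387301 - \left(-2\right) 490000}}{3} = -3 + \frac{221175 \frac{1}{-387301 - -980000}}{3} = -3 + \frac{221175 \frac{1}{-387301 + 980000}}{3} = -3 + \frac{221175 \cdot \frac{1}{592699}}{3} = -3 + \frac{1}{3} \cdot \frac{221175}{592699} = -3 + \frac{73725}{592699} = - \frac{1704372}{592699} \approx -2.8756$)
$\frac{1}{M + s} = \frac{1}{-462 - \frac{1704372}{592699}} = \frac{1}{- \frac{275531310}{592699}} = - \frac{592699}{275531310}$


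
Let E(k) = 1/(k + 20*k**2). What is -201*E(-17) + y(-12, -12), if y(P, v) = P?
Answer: -23119/1921 ≈ -12.035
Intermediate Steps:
-201*E(-17) + y(-12, -12) = -201/((-17)*(1 + 20*(-17))) - 12 = -(-201)/(17*(1 - 340)) - 12 = -(-201)/(17*(-339)) - 12 = -(-201)*(-1)/(17*339) - 12 = -201*1/5763 - 12 = -67/1921 - 12 = -23119/1921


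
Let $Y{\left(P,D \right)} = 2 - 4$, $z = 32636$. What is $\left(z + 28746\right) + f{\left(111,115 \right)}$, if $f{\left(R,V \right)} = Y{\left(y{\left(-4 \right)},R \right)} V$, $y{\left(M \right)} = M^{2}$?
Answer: $61152$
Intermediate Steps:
$Y{\left(P,D \right)} = -2$ ($Y{\left(P,D \right)} = 2 - 4 = -2$)
$f{\left(R,V \right)} = - 2 V$
$\left(z + 28746\right) + f{\left(111,115 \right)} = \left(32636 + 28746\right) - 230 = 61382 - 230 = 61152$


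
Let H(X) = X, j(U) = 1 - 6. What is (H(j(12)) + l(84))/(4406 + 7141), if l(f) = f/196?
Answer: -32/80829 ≈ -0.00039590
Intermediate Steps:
j(U) = -5
l(f) = f/196 (l(f) = f*(1/196) = f/196)
(H(j(12)) + l(84))/(4406 + 7141) = (-5 + (1/196)*84)/(4406 + 7141) = (-5 + 3/7)/11547 = -32/7*1/11547 = -32/80829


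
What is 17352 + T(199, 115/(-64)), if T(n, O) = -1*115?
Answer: 17237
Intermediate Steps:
T(n, O) = -115
17352 + T(199, 115/(-64)) = 17352 - 115 = 17237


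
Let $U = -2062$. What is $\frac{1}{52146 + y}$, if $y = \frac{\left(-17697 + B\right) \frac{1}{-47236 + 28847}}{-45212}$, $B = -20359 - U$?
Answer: $\frac{59385962}{3096740371881} \approx 1.9177 \cdot 10^{-5}$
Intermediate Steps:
$B = -18297$ ($B = -20359 - -2062 = -20359 + 2062 = -18297$)
$y = - \frac{2571}{59385962}$ ($y = \frac{\left(-17697 - 18297\right) \frac{1}{-47236 + 28847}}{-45212} = - \frac{35994}{-18389} \left(- \frac{1}{45212}\right) = \left(-35994\right) \left(- \frac{1}{18389}\right) \left(- \frac{1}{45212}\right) = \frac{5142}{2627} \left(- \frac{1}{45212}\right) = - \frac{2571}{59385962} \approx -4.3293 \cdot 10^{-5}$)
$\frac{1}{52146 + y} = \frac{1}{52146 - \frac{2571}{59385962}} = \frac{1}{\frac{3096740371881}{59385962}} = \frac{59385962}{3096740371881}$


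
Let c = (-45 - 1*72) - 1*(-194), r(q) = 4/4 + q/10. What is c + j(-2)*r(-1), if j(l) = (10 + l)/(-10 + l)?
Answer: 382/5 ≈ 76.400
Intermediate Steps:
j(l) = (10 + l)/(-10 + l)
r(q) = 1 + q/10 (r(q) = 4*(¼) + q*(⅒) = 1 + q/10)
c = 77 (c = (-45 - 72) + 194 = -117 + 194 = 77)
c + j(-2)*r(-1) = 77 + ((10 - 2)/(-10 - 2))*(1 + (⅒)*(-1)) = 77 + (8/(-12))*(1 - ⅒) = 77 - 1/12*8*(9/10) = 77 - ⅔*9/10 = 77 - ⅗ = 382/5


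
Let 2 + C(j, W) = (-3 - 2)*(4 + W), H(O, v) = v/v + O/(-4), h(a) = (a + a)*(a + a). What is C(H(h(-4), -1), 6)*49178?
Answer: -2557256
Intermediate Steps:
h(a) = 4*a² (h(a) = (2*a)*(2*a) = 4*a²)
H(O, v) = 1 - O/4 (H(O, v) = 1 + O*(-¼) = 1 - O/4)
C(j, W) = -22 - 5*W (C(j, W) = -2 + (-3 - 2)*(4 + W) = -2 - 5*(4 + W) = -2 + (-20 - 5*W) = -22 - 5*W)
C(H(h(-4), -1), 6)*49178 = (-22 - 5*6)*49178 = (-22 - 30)*49178 = -52*49178 = -2557256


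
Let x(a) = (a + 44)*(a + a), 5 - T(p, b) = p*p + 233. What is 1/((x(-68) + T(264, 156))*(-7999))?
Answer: 1/533213340 ≈ 1.8754e-9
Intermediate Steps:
T(p, b) = -228 - p² (T(p, b) = 5 - (p*p + 233) = 5 - (p² + 233) = 5 - (233 + p²) = 5 + (-233 - p²) = -228 - p²)
x(a) = 2*a*(44 + a) (x(a) = (44 + a)*(2*a) = 2*a*(44 + a))
1/((x(-68) + T(264, 156))*(-7999)) = 1/((2*(-68)*(44 - 68) + (-228 - 1*264²))*(-7999)) = -1/7999/(2*(-68)*(-24) + (-228 - 1*69696)) = -1/7999/(3264 + (-228 - 69696)) = -1/7999/(3264 - 69924) = -1/7999/(-66660) = -1/66660*(-1/7999) = 1/533213340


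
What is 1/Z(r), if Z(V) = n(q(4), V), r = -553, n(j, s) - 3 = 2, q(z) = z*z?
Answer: ⅕ ≈ 0.20000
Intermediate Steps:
q(z) = z²
n(j, s) = 5 (n(j, s) = 3 + 2 = 5)
Z(V) = 5
1/Z(r) = 1/5 = ⅕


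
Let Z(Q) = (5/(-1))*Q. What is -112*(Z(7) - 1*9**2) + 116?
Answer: 13108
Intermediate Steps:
Z(Q) = -5*Q (Z(Q) = (5*(-1))*Q = -5*Q)
-112*(Z(7) - 1*9**2) + 116 = -112*(-5*7 - 1*9**2) + 116 = -112*(-35 - 1*81) + 116 = -112*(-35 - 81) + 116 = -112*(-116) + 116 = 12992 + 116 = 13108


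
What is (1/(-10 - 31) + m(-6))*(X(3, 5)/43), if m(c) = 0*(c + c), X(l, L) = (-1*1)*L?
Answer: 5/1763 ≈ 0.0028361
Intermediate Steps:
X(l, L) = -L
m(c) = 0 (m(c) = 0*(2*c) = 0)
(1/(-10 - 31) + m(-6))*(X(3, 5)/43) = (1/(-10 - 31) + 0)*(-1*5/43) = (1/(-41) + 0)*(-5*1/43) = (-1/41 + 0)*(-5/43) = -1/41*(-5/43) = 5/1763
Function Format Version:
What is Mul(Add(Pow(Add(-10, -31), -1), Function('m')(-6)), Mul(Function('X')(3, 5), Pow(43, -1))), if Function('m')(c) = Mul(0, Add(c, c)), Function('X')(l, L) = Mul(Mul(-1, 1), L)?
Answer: Rational(5, 1763) ≈ 0.0028361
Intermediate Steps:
Function('X')(l, L) = Mul(-1, L)
Function('m')(c) = 0 (Function('m')(c) = Mul(0, Mul(2, c)) = 0)
Mul(Add(Pow(Add(-10, -31), -1), Function('m')(-6)), Mul(Function('X')(3, 5), Pow(43, -1))) = Mul(Add(Pow(Add(-10, -31), -1), 0), Mul(Mul(-1, 5), Pow(43, -1))) = Mul(Add(Pow(-41, -1), 0), Mul(-5, Rational(1, 43))) = Mul(Add(Rational(-1, 41), 0), Rational(-5, 43)) = Mul(Rational(-1, 41), Rational(-5, 43)) = Rational(5, 1763)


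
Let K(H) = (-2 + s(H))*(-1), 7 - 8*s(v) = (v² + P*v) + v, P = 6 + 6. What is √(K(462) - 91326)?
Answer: I*√1022298/4 ≈ 252.77*I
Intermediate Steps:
P = 12
s(v) = 7/8 - 13*v/8 - v²/8 (s(v) = 7/8 - ((v² + 12*v) + v)/8 = 7/8 - (v² + 13*v)/8 = 7/8 + (-13*v/8 - v²/8) = 7/8 - 13*v/8 - v²/8)
K(H) = 9/8 + H²/8 + 13*H/8 (K(H) = (-2 + (7/8 - 13*H/8 - H²/8))*(-1) = (-9/8 - 13*H/8 - H²/8)*(-1) = 9/8 + H²/8 + 13*H/8)
√(K(462) - 91326) = √((9/8 + (⅛)*462² + (13/8)*462) - 91326) = √((9/8 + (⅛)*213444 + 3003/4) - 91326) = √((9/8 + 53361/2 + 3003/4) - 91326) = √(219459/8 - 91326) = √(-511149/8) = I*√1022298/4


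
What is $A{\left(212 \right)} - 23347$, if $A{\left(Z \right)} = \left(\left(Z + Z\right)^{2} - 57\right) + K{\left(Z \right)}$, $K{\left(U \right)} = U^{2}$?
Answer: $201316$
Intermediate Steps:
$A{\left(Z \right)} = -57 + 5 Z^{2}$ ($A{\left(Z \right)} = \left(\left(Z + Z\right)^{2} - 57\right) + Z^{2} = \left(\left(2 Z\right)^{2} - 57\right) + Z^{2} = \left(4 Z^{2} - 57\right) + Z^{2} = \left(-57 + 4 Z^{2}\right) + Z^{2} = -57 + 5 Z^{2}$)
$A{\left(212 \right)} - 23347 = \left(-57 + 5 \cdot 212^{2}\right) - 23347 = \left(-57 + 5 \cdot 44944\right) - 23347 = \left(-57 + 224720\right) - 23347 = 224663 - 23347 = 201316$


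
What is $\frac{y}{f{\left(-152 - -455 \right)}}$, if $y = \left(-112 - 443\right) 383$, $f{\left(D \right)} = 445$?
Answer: $- \frac{42513}{89} \approx -477.67$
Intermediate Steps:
$y = -212565$ ($y = \left(-555\right) 383 = -212565$)
$\frac{y}{f{\left(-152 - -455 \right)}} = - \frac{212565}{445} = \left(-212565\right) \frac{1}{445} = - \frac{42513}{89}$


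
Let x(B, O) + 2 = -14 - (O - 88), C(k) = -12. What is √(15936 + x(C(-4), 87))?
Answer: 3*√1769 ≈ 126.18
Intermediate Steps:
x(B, O) = 72 - O (x(B, O) = -2 + (-14 - (O - 88)) = -2 + (-14 - (-88 + O)) = -2 + (-14 + (88 - O)) = -2 + (74 - O) = 72 - O)
√(15936 + x(C(-4), 87)) = √(15936 + (72 - 1*87)) = √(15936 + (72 - 87)) = √(15936 - 15) = √15921 = 3*√1769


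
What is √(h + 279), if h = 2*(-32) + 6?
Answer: √221 ≈ 14.866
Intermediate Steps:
h = -58 (h = -64 + 6 = -58)
√(h + 279) = √(-58 + 279) = √221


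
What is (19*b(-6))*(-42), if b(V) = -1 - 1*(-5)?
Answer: -3192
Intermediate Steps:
b(V) = 4 (b(V) = -1 + 5 = 4)
(19*b(-6))*(-42) = (19*4)*(-42) = 76*(-42) = -3192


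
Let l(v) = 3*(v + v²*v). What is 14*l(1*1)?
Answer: 84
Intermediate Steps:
l(v) = 3*v + 3*v³ (l(v) = 3*(v + v³) = 3*v + 3*v³)
14*l(1*1) = 14*(3*(1*1)*(1 + (1*1)²)) = 14*(3*1*(1 + 1²)) = 14*(3*1*(1 + 1)) = 14*(3*1*2) = 14*6 = 84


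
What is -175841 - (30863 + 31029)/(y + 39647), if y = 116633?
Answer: -6870123343/39070 ≈ -1.7584e+5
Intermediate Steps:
-175841 - (30863 + 31029)/(y + 39647) = -175841 - (30863 + 31029)/(116633 + 39647) = -175841 - 61892/156280 = -175841 - 1*15473/39070 = -175841 - 15473/39070 = -6870123343/39070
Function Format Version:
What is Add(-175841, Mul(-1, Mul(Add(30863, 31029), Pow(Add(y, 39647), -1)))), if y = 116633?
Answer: Rational(-6870123343, 39070) ≈ -1.7584e+5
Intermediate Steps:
Add(-175841, Mul(-1, Mul(Add(30863, 31029), Pow(Add(y, 39647), -1)))) = Add(-175841, Mul(-1, Mul(Add(30863, 31029), Pow(Add(116633, 39647), -1)))) = Add(-175841, Mul(-1, Mul(61892, Pow(156280, -1)))) = Add(-175841, Mul(-1, Mul(61892, Rational(1, 156280)))) = Add(-175841, Mul(-1, Rational(15473, 39070))) = Add(-175841, Rational(-15473, 39070)) = Rational(-6870123343, 39070)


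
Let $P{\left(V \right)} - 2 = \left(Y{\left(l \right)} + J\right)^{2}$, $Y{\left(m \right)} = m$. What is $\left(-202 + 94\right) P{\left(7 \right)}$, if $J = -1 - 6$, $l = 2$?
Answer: $-2916$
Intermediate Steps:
$J = -7$ ($J = -1 - 6 = -7$)
$P{\left(V \right)} = 27$ ($P{\left(V \right)} = 2 + \left(2 - 7\right)^{2} = 2 + \left(-5\right)^{2} = 2 + 25 = 27$)
$\left(-202 + 94\right) P{\left(7 \right)} = \left(-202 + 94\right) 27 = \left(-108\right) 27 = -2916$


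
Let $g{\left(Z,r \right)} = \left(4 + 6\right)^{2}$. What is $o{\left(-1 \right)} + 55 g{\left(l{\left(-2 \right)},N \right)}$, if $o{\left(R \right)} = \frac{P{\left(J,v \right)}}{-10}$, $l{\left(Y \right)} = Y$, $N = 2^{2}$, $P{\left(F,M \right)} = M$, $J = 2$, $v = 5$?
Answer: $\frac{10999}{2} \approx 5499.5$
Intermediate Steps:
$N = 4$
$g{\left(Z,r \right)} = 100$ ($g{\left(Z,r \right)} = 10^{2} = 100$)
$o{\left(R \right)} = - \frac{1}{2}$ ($o{\left(R \right)} = \frac{5}{-10} = 5 \left(- \frac{1}{10}\right) = - \frac{1}{2}$)
$o{\left(-1 \right)} + 55 g{\left(l{\left(-2 \right)},N \right)} = - \frac{1}{2} + 55 \cdot 100 = - \frac{1}{2} + 5500 = \frac{10999}{2}$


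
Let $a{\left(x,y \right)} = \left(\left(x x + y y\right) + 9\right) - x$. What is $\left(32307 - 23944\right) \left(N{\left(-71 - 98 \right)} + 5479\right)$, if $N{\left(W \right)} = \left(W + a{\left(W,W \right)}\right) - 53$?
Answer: $523164191$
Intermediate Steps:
$a{\left(x,y \right)} = 9 + x^{2} + y^{2} - x$ ($a{\left(x,y \right)} = \left(\left(x^{2} + y^{2}\right) + 9\right) - x = \left(9 + x^{2} + y^{2}\right) - x = 9 + x^{2} + y^{2} - x$)
$N{\left(W \right)} = -44 + 2 W^{2}$ ($N{\left(W \right)} = \left(W + \left(9 + W^{2} + W^{2} - W\right)\right) - 53 = \left(W + \left(9 - W + 2 W^{2}\right)\right) - 53 = \left(9 + 2 W^{2}\right) - 53 = -44 + 2 W^{2}$)
$\left(32307 - 23944\right) \left(N{\left(-71 - 98 \right)} + 5479\right) = \left(32307 - 23944\right) \left(\left(-44 + 2 \left(-71 - 98\right)^{2}\right) + 5479\right) = 8363 \left(\left(-44 + 2 \left(-71 - 98\right)^{2}\right) + 5479\right) = 8363 \left(\left(-44 + 2 \left(-169\right)^{2}\right) + 5479\right) = 8363 \left(\left(-44 + 2 \cdot 28561\right) + 5479\right) = 8363 \left(\left(-44 + 57122\right) + 5479\right) = 8363 \left(57078 + 5479\right) = 8363 \cdot 62557 = 523164191$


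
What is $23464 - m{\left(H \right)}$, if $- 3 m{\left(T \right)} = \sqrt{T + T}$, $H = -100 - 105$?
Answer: $23464 + \frac{i \sqrt{410}}{3} \approx 23464.0 + 6.7495 i$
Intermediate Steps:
$H = -205$ ($H = -100 - 105 = -205$)
$m{\left(T \right)} = - \frac{\sqrt{2} \sqrt{T}}{3}$ ($m{\left(T \right)} = - \frac{\sqrt{T + T}}{3} = - \frac{\sqrt{2 T}}{3} = - \frac{\sqrt{2} \sqrt{T}}{3}$)
$23464 - m{\left(H \right)} = 23464 - - \frac{\sqrt{2} \sqrt{-205}}{3} = 23464 - - \frac{\sqrt{2} i \sqrt{205}}{3} = 23464 - - \frac{i \sqrt{410}}{3} = 23464 + \frac{i \sqrt{410}}{3}$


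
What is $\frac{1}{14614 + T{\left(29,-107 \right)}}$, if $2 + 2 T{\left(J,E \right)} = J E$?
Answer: $\frac{2}{26123} \approx 7.6561 \cdot 10^{-5}$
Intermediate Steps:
$T{\left(J,E \right)} = -1 + \frac{E J}{2}$ ($T{\left(J,E \right)} = -1 + \frac{J E}{2} = -1 + \frac{E J}{2}$)
$\frac{1}{14614 + T{\left(29,-107 \right)}} = \frac{1}{14614 + \left(-1 + \frac{1}{2} \left(-107\right) 29\right)} = \frac{1}{14614 - \frac{3105}{2}} = \frac{1}{\frac{26123}{2}} = \frac{2}{26123}$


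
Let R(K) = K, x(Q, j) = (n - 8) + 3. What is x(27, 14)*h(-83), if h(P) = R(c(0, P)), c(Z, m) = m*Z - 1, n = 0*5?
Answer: 5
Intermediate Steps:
n = 0
x(Q, j) = -5 (x(Q, j) = (0 - 8) + 3 = -8 + 3 = -5)
c(Z, m) = -1 + Z*m (c(Z, m) = Z*m - 1 = -1 + Z*m)
h(P) = -1 (h(P) = -1 + 0*P = -1 + 0 = -1)
x(27, 14)*h(-83) = -5*(-1) = 5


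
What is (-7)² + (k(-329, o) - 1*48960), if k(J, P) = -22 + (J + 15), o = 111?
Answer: -49247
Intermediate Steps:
k(J, P) = -7 + J (k(J, P) = -22 + (15 + J) = -7 + J)
(-7)² + (k(-329, o) - 1*48960) = (-7)² + ((-7 - 329) - 1*48960) = 49 + (-336 - 48960) = 49 - 49296 = -49247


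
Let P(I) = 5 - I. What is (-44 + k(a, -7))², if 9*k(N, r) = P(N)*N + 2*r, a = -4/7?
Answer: 409900516/194481 ≈ 2107.7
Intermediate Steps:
a = -4/7 (a = -4*⅐ = -4/7 ≈ -0.57143)
k(N, r) = 2*r/9 + N*(5 - N)/9 (k(N, r) = ((5 - N)*N + 2*r)/9 = (N*(5 - N) + 2*r)/9 = (2*r + N*(5 - N))/9 = 2*r/9 + N*(5 - N)/9)
(-44 + k(a, -7))² = (-44 + ((2/9)*(-7) - ⅑*(-4/7)*(-5 - 4/7)))² = (-44 + (-14/9 - ⅑*(-4/7)*(-39/7)))² = (-44 + (-14/9 - 52/147))² = (-44 - 842/441)² = (-20246/441)² = 409900516/194481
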